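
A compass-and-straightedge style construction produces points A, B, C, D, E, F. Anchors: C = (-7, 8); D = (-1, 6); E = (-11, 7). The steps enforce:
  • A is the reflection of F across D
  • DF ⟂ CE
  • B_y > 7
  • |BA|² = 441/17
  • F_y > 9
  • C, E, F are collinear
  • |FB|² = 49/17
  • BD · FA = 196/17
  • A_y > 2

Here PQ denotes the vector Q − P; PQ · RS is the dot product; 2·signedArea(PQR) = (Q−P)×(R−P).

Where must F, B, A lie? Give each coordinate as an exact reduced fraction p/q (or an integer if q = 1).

A = (-3/17, 46/17)
B = (-24/17, 130/17)
F = (-31/17, 158/17)

1. F_x = -31/17  [C, E, F are collinear ∩ DF ⟂ CE]
2. F_y = 158/17  [C, E, F are collinear ∩ DF ⟂ CE]
   → F = (-31/17, 158/17)
3. A_x = -3/17  [A is the reflection of F across D]
4. A_y = 46/17  [A is the reflection of F across D]
   → A = (-3/17, 46/17)
5. B_x = -24/17  [line -28/17·x + 112/17·y + -896/17 = 0 ∩ |BA|² = 441/17]
6. B_y = 130/17  [line -28/17·x + 112/17·y + -896/17 = 0 ∩ |BA|² = 441/17]
   → B = (-24/17, 130/17)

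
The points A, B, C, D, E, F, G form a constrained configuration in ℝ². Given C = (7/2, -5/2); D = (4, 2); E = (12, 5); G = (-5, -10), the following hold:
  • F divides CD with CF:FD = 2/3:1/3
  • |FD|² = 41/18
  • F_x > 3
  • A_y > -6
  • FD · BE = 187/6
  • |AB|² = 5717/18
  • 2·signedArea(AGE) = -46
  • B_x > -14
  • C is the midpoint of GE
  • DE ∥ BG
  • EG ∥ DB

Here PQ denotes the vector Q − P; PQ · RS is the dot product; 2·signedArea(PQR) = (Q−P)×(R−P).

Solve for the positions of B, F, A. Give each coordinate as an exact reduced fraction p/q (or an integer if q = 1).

1. B_x = -13  [DE ∥ BG ∩ EG ∥ DB]
2. B_y = -13  [DE ∥ BG ∩ EG ∥ DB]
   → B = (-13, -13)
3. F_x = 23/6  [F divides CD with CF:FD = 2/3:1/3]
4. F_y = 1/2  [F divides CD with CF:FD = 2/3:1/3]
   → F = (23/6, 1/2)
5. A_x = 19/6  [line -15·x + 17·y + 141 = 0 ∩ |AB|² = 5717/18]
6. A_y = -11/2  [line -15·x + 17·y + 141 = 0 ∩ |AB|² = 5717/18]
   → A = (19/6, -11/2)

A = (19/6, -11/2)
B = (-13, -13)
F = (23/6, 1/2)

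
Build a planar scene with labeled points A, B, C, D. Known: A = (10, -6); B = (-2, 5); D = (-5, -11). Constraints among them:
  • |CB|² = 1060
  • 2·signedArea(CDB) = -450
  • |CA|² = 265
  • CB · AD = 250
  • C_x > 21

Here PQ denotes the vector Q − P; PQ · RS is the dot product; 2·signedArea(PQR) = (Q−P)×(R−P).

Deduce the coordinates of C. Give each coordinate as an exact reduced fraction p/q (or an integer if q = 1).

C = (22, -17)

1. C_x = 22  [2·signedArea(CDB) = -450 ∩ CB · AD = 250]
2. C_y = -17  [2·signedArea(CDB) = -450 ∩ CB · AD = 250]
   → C = (22, -17)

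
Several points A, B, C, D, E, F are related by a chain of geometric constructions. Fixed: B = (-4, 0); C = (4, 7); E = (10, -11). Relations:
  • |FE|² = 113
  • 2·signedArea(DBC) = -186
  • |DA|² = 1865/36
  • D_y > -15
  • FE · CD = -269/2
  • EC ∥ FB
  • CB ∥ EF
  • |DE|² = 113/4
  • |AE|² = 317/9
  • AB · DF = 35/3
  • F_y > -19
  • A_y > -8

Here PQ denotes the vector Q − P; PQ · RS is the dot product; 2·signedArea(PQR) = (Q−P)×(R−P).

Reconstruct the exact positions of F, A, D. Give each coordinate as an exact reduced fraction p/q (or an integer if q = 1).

A = (16/3, -22/3)
D = (6, -29/2)
F = (2, -18)

1. F_x = 2  [EC ∥ FB ∩ CB ∥ EF]
2. F_y = -18  [EC ∥ FB ∩ CB ∥ EF]
   → F = (2, -18)
3. D_x = 6  [2·signedArea(DBC) = -186 ∩ FE · CD = -269/2]
4. D_y = -29/2  [2·signedArea(DBC) = -186 ∩ FE · CD = -269/2]
   → D = (6, -29/2)
5. A_x = 16/3  [line 4·x + 7/2·y + 13/3 = 0 ∩ |AE|² = 317/9]
6. A_y = -22/3  [line 4·x + 7/2·y + 13/3 = 0 ∩ |AE|² = 317/9]
   → A = (16/3, -22/3)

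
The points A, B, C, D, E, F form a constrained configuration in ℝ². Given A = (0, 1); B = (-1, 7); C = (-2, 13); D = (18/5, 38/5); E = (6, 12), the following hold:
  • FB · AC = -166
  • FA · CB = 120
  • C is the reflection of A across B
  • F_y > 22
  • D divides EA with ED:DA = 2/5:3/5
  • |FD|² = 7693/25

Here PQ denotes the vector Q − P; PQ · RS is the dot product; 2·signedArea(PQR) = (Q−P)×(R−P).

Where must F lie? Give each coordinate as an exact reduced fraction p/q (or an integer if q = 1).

F = (12, 23)

1. F_x = 12  [line 2·x + -12·y + 252 = 0 ∩ |FD|² = 7693/25]
2. F_y = 23  [line 2·x + -12·y + 252 = 0 ∩ |FD|² = 7693/25]
   → F = (12, 23)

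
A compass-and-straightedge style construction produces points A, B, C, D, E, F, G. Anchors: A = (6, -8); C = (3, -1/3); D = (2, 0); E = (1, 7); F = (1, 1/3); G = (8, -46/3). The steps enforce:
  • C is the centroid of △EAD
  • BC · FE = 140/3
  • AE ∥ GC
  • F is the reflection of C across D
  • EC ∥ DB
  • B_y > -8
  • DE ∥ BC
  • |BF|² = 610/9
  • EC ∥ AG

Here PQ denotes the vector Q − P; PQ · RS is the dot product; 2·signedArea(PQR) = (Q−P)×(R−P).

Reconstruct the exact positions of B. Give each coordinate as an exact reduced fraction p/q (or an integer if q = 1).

B = (4, -22/3)

1. B_x = 4  [DE ∥ BC ∩ EC ∥ DB]
2. B_y = -22/3  [DE ∥ BC ∩ EC ∥ DB]
   → B = (4, -22/3)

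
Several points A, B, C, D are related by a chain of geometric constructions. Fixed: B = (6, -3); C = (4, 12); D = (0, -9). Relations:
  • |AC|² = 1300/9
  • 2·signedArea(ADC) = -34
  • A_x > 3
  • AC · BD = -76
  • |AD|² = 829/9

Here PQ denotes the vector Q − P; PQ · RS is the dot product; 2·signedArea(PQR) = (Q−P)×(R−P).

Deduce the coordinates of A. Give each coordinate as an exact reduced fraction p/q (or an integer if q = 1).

1. A_x = 10/3  [AC · BD = -76 ∩ 2·signedArea(ADC) = -34]
2. A_y = 0  [AC · BD = -76 ∩ 2·signedArea(ADC) = -34]
   → A = (10/3, 0)

A = (10/3, 0)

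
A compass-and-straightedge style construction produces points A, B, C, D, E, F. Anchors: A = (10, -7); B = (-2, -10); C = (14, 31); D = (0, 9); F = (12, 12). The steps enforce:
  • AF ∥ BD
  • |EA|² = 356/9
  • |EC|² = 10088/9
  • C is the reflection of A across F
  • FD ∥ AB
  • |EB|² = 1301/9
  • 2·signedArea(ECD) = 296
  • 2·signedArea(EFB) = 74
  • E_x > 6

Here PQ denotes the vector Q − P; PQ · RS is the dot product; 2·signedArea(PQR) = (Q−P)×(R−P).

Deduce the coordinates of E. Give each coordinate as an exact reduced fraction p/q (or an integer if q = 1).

E = (20/3, -5/3)

1. E_x = 20/3  [line 22·x + -14·y + -170 = 0 ∩ |EB|² = 1301/9]
2. E_y = -5/3  [line 22·x + -14·y + -170 = 0 ∩ |EB|² = 1301/9]
   → E = (20/3, -5/3)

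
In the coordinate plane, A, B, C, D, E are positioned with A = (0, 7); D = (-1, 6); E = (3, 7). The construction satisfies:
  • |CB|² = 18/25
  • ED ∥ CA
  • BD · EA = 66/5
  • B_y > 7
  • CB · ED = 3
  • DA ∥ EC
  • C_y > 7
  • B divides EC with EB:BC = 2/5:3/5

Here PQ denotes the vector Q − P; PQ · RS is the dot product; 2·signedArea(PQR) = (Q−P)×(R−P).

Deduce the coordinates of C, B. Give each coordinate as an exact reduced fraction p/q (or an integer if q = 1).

1. C_x = 4  [ED ∥ CA ∩ DA ∥ EC]
2. C_y = 8  [ED ∥ CA ∩ DA ∥ EC]
   → C = (4, 8)
3. B_x = 17/5  [B divides EC with EB:BC = 2/5:3/5]
4. B_y = 37/5  [B divides EC with EB:BC = 2/5:3/5]
   → B = (17/5, 37/5)

B = (17/5, 37/5)
C = (4, 8)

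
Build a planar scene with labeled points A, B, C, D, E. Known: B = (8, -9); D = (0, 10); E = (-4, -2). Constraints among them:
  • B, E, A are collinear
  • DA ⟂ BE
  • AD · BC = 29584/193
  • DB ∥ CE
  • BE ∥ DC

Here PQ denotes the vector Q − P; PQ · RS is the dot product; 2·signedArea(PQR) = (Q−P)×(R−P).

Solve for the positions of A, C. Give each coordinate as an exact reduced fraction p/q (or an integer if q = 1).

1. A_x = -1204/193  [B, E, A are collinear ∩ DA ⟂ BE]
2. A_y = -134/193  [B, E, A are collinear ∩ DA ⟂ BE]
   → A = (-1204/193, -134/193)
3. C_x = -12  [DB ∥ CE ∩ BE ∥ DC]
4. C_y = 17  [DB ∥ CE ∩ BE ∥ DC]
   → C = (-12, 17)

A = (-1204/193, -134/193)
C = (-12, 17)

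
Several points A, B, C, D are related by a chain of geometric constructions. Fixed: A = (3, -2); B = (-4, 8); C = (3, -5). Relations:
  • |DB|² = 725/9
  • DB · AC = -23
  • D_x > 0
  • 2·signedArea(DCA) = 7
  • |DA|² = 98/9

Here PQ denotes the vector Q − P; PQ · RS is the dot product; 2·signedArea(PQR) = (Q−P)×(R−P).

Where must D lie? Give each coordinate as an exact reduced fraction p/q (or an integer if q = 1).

D = (2/3, 1/3)

1. D_x = 2/3  [DB · AC = -23 ∩ 2·signedArea(DCA) = 7]
2. D_y = 1/3  [DB · AC = -23 ∩ 2·signedArea(DCA) = 7]
   → D = (2/3, 1/3)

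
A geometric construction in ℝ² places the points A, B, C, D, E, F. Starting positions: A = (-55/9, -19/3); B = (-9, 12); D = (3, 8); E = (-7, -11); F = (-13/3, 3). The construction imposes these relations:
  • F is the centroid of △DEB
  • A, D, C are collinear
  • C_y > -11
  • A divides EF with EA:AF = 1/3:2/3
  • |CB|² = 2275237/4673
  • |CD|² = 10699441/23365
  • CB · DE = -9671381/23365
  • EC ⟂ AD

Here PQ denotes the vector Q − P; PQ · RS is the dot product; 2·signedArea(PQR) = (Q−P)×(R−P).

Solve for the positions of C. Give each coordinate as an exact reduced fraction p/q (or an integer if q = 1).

C = (-198127/23365, -235039/23365)

1. C_x = -198127/23365  [A, D, C are collinear ∩ EC ⟂ AD]
2. C_y = -235039/23365  [A, D, C are collinear ∩ EC ⟂ AD]
   → C = (-198127/23365, -235039/23365)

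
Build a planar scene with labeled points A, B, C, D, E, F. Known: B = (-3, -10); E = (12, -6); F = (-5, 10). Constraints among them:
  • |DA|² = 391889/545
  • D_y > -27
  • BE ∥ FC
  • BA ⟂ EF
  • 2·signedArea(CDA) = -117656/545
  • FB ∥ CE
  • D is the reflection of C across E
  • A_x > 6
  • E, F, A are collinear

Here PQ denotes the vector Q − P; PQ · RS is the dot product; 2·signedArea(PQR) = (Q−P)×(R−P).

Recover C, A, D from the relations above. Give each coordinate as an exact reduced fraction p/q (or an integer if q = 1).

A = (3293/545, -214/545)
C = (10, 14)
D = (14, -26)

1. C_x = 10  [FB ∥ CE ∩ BE ∥ FC]
2. C_y = 14  [FB ∥ CE ∩ BE ∥ FC]
   → C = (10, 14)
3. A_x = 3293/545  [E, F, A are collinear ∩ BA ⟂ EF]
4. A_y = -214/545  [E, F, A are collinear ∩ BA ⟂ EF]
   → A = (3293/545, -214/545)
5. D_x = 14  [D is the reflection of C across E]
6. D_y = -26  [D is the reflection of C across E]
   → D = (14, -26)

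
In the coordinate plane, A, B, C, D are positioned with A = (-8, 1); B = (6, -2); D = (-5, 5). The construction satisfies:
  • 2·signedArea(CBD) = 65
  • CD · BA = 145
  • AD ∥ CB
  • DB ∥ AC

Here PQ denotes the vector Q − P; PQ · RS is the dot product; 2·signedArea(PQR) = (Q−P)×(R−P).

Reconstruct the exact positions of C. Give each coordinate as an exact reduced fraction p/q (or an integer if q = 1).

1. C_x = 3  [AD ∥ CB ∩ DB ∥ AC]
2. C_y = -6  [AD ∥ CB ∩ DB ∥ AC]
   → C = (3, -6)

C = (3, -6)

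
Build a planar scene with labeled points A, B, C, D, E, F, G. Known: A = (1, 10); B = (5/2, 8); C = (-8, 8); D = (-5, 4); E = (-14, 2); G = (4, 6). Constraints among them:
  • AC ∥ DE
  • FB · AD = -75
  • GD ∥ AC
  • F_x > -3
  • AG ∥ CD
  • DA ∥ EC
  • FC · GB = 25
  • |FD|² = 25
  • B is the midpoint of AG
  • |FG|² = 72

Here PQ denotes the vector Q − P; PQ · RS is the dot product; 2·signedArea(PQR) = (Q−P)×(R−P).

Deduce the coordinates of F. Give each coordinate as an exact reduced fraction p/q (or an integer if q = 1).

F = (-2, 0)

1. F_x = -2  [FB · AD = -75 ∩ FC · GB = 25]
2. F_y = 0  [FB · AD = -75 ∩ FC · GB = 25]
   → F = (-2, 0)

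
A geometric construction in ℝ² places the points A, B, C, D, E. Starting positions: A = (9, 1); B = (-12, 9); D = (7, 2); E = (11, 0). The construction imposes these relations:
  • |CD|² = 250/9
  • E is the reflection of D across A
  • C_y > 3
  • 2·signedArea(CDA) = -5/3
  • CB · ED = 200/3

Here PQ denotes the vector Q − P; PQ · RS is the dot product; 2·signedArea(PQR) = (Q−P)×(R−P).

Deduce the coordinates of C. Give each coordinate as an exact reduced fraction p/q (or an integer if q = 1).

1. C_x = 2  [2·signedArea(CDA) = -5/3 ∩ CB · ED = 200/3]
2. C_y = 11/3  [2·signedArea(CDA) = -5/3 ∩ CB · ED = 200/3]
   → C = (2, 11/3)

C = (2, 11/3)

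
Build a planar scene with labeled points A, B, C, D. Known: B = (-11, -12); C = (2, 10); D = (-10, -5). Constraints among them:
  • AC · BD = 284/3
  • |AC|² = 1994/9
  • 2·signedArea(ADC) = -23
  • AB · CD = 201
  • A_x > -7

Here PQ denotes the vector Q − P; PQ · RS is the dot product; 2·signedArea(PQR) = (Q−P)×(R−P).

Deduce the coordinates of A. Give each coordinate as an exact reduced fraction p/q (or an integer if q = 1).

A = (-19/3, -7/3)

1. A_x = -19/3  [AB · CD = 201 ∩ AC · BD = 284/3]
2. A_y = -7/3  [AB · CD = 201 ∩ AC · BD = 284/3]
   → A = (-19/3, -7/3)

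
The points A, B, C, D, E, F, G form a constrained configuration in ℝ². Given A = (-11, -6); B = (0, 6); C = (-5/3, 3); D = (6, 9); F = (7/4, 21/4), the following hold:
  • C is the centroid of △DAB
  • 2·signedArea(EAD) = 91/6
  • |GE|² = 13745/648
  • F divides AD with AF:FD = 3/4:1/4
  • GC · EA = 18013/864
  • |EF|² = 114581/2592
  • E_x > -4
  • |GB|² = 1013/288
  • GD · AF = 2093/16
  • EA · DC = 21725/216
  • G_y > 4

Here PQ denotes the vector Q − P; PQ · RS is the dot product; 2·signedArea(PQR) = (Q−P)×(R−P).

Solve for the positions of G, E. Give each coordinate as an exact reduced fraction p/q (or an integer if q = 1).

1. E_x = -263/72  [2·signedArea(EAD) = 91/6 ∩ EA · DC = 21725/216]
2. E_y = 11/8  [2·signedArea(EAD) = 91/6 ∩ EA · DC = 21725/216]
   → E = (-263/72, 11/8)
3. G_x = 1/24  [GD · AF = 2093/16 ∩ GC · EA = 18013/864]
4. G_y = 33/8  [GD · AF = 2093/16 ∩ GC · EA = 18013/864]
   → G = (1/24, 33/8)

E = (-263/72, 11/8)
G = (1/24, 33/8)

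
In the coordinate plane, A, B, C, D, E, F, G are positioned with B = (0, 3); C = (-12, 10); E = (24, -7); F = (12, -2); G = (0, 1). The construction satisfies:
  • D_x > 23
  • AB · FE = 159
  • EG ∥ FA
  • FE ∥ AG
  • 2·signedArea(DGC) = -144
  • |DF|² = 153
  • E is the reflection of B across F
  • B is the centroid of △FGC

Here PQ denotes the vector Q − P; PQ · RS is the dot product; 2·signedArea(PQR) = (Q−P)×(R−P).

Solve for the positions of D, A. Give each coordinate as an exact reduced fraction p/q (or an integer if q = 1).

A = (-12, 6)
D = (24, -5)

1. D_x = 24  [line -9·x + -12·y + 156 = 0 ∩ |DF|² = 153]
2. D_y = -5  [line -9·x + -12·y + 156 = 0 ∩ |DF|² = 153]
   → D = (24, -5)
3. A_x = -12  [FE ∥ AG ∩ EG ∥ FA]
4. A_y = 6  [FE ∥ AG ∩ EG ∥ FA]
   → A = (-12, 6)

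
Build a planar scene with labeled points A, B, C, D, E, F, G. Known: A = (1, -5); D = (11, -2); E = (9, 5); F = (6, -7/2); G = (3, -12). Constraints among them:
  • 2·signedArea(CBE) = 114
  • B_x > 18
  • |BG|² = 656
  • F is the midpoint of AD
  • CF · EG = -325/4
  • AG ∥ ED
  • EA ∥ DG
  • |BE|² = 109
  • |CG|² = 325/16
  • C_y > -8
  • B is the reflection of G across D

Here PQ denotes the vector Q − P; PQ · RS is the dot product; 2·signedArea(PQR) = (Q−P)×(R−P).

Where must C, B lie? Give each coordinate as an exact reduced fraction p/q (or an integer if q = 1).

B = (19, 8)
C = (9/2, -31/4)

1. C_x = 9/2  [line 6·x + 17·y + 419/4 = 0 ∩ |CG|² = 325/16]
2. C_y = -31/4  [line 6·x + 17·y + 419/4 = 0 ∩ |CG|² = 325/16]
   → C = (9/2, -31/4)
3. B_x = 19  [2·signedArea(CBE) = 114 ∩ B is the reflection of G across D]
4. B_y = 8  [2·signedArea(CBE) = 114 ∩ B is the reflection of G across D]
   → B = (19, 8)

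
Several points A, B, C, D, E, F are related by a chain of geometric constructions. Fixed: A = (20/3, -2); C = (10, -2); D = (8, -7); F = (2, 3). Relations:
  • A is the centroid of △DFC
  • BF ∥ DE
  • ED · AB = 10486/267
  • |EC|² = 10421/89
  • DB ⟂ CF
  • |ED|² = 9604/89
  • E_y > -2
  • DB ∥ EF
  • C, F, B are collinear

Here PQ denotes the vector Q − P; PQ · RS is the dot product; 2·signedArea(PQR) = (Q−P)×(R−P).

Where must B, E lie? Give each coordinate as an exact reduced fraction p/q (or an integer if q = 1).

1. B_x = 962/89  [C, F, B are collinear ∩ DB ⟂ CF]
2. B_y = -223/89  [C, F, B are collinear ∩ DB ⟂ CF]
   → B = (962/89, -223/89)
3. E_x = -72/89  [DB ∥ EF ∩ BF ∥ DE]
4. E_y = -133/89  [DB ∥ EF ∩ BF ∥ DE]
   → E = (-72/89, -133/89)

B = (962/89, -223/89)
E = (-72/89, -133/89)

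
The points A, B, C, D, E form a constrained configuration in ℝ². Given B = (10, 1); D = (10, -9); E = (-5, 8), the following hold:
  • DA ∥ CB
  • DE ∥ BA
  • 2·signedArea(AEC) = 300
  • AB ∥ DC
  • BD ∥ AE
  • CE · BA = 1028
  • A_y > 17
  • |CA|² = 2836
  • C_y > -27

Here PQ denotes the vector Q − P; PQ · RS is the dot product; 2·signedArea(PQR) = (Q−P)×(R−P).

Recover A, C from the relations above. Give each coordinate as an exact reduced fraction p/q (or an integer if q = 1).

A = (-5, 18)
C = (25, -26)

1. A_x = -5  [BD ∥ AE ∩ DE ∥ BA]
2. A_y = 18  [BD ∥ AE ∩ DE ∥ BA]
   → A = (-5, 18)
3. C_x = 25  [DA ∥ CB ∩ AB ∥ DC]
4. C_y = -26  [DA ∥ CB ∩ AB ∥ DC]
   → C = (25, -26)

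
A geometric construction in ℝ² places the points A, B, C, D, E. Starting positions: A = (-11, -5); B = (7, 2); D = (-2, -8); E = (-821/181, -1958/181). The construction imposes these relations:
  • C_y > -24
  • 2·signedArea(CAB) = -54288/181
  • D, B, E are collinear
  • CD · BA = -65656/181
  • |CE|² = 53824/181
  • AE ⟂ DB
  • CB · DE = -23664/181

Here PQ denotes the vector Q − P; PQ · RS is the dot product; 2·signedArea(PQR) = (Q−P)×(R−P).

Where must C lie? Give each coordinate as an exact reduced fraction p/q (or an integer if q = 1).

C = (-2909/181, -4278/181)

1. C_x = -2909/181  [CD · BA = -65656/181 ∩ 2·signedArea(CAB) = -54288/181]
2. C_y = -4278/181  [CD · BA = -65656/181 ∩ 2·signedArea(CAB) = -54288/181]
   → C = (-2909/181, -4278/181)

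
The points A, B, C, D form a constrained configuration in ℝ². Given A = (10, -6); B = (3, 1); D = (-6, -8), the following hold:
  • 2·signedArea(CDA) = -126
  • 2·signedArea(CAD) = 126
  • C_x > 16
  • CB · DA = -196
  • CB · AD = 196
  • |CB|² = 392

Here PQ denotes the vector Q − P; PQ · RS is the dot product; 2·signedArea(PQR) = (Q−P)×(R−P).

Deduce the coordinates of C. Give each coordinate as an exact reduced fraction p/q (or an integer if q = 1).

1. C_x = 17  [2·signedArea(CAD) = 126 ∩ CB · AD = 196]
2. C_y = -13  [2·signedArea(CAD) = 126 ∩ CB · AD = 196]
   → C = (17, -13)

C = (17, -13)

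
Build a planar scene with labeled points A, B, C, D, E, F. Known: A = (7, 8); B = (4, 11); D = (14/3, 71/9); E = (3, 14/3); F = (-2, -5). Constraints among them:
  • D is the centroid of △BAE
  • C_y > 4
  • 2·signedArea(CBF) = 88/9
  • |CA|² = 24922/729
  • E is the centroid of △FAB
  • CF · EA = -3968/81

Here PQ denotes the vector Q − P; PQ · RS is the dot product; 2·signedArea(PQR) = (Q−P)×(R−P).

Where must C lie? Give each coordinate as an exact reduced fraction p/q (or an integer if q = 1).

C = (20/9, 125/27)

1. C_x = 20/9  [2·signedArea(CBF) = 88/9 ∩ CF · EA = -3968/81]
2. C_y = 125/27  [2·signedArea(CBF) = 88/9 ∩ CF · EA = -3968/81]
   → C = (20/9, 125/27)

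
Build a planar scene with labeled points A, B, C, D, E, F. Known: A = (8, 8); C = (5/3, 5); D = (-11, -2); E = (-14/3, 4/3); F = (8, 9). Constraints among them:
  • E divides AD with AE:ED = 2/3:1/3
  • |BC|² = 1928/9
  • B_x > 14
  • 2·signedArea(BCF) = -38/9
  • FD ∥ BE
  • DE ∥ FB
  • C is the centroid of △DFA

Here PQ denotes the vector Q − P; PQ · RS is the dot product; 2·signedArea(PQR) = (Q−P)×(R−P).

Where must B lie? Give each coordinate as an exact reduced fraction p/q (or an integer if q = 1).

B = (43/3, 37/3)

1. B_x = 43/3  [FD ∥ BE ∩ DE ∥ FB]
2. B_y = 37/3  [FD ∥ BE ∩ DE ∥ FB]
   → B = (43/3, 37/3)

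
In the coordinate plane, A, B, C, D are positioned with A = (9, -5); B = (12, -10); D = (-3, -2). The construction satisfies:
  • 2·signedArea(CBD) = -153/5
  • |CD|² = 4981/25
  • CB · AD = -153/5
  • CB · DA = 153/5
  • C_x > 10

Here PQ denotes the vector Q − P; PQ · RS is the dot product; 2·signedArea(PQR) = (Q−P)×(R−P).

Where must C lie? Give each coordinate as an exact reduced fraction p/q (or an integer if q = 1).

C = (51/5, -7)

1. C_x = 51/5  [CB · AD = -153/5 ∩ 2·signedArea(CBD) = -153/5]
2. C_y = -7  [CB · AD = -153/5 ∩ 2·signedArea(CBD) = -153/5]
   → C = (51/5, -7)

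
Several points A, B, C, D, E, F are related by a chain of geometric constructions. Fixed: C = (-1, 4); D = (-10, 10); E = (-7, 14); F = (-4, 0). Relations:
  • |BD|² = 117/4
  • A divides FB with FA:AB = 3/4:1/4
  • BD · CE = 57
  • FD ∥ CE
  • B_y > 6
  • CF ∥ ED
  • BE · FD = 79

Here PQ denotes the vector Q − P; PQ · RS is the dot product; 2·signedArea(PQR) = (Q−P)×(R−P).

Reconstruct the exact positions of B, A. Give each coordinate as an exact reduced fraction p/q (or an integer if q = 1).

1. B_x = -11/2  [line 6·x + -10·y + 103 = 0 ∩ |BD|² = 117/4]
2. B_y = 7  [line 6·x + -10·y + 103 = 0 ∩ |BD|² = 117/4]
   → B = (-11/2, 7)
3. A_x = -41/8  [A divides FB with FA:AB = 3/4:1/4]
4. A_y = 21/4  [A divides FB with FA:AB = 3/4:1/4]
   → A = (-41/8, 21/4)

A = (-41/8, 21/4)
B = (-11/2, 7)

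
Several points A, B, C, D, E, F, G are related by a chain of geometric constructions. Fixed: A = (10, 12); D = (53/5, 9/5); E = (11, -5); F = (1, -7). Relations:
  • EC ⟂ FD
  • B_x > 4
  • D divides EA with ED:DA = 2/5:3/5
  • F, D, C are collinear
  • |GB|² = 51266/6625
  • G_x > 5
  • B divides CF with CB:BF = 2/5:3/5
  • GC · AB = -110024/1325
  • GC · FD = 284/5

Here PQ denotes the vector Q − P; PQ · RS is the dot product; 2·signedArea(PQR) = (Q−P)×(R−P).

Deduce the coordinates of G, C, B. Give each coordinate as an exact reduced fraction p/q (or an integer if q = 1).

B = (6437/1325, -4589/1325)
C = (1969/265, -293/265)
G = (6, -6)

1. C_x = 1969/265  [F, D, C are collinear ∩ EC ⟂ FD]
2. C_y = -293/265  [F, D, C are collinear ∩ EC ⟂ FD]
   → C = (1969/265, -293/265)
3. B_x = 6437/1325  [B divides CF with CB:BF = 2/5:3/5]
4. B_y = -4589/1325  [B divides CF with CB:BF = 2/5:3/5]
   → B = (6437/1325, -4589/1325)
5. G_x = 6  [GC · FD = 284/5 ∩ GC · AB = -110024/1325]
6. G_y = -6  [GC · FD = 284/5 ∩ GC · AB = -110024/1325]
   → G = (6, -6)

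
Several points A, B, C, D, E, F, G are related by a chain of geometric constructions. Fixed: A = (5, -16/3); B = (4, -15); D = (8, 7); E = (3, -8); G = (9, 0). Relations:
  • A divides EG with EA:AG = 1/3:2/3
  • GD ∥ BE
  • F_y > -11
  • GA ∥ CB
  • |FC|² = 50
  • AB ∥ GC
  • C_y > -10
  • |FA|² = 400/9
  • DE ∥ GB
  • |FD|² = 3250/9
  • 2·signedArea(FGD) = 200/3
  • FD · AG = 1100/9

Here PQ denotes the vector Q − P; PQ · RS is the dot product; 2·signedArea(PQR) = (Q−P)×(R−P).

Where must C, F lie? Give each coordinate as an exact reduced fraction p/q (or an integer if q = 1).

C = (8, -29/3)
F = (1, -32/3)

1. C_x = 8  [GA ∥ CB ∩ AB ∥ GC]
2. C_y = -29/3  [GA ∥ CB ∩ AB ∥ GC]
   → C = (8, -29/3)
3. F_x = 1  [2·signedArea(FGD) = 200/3 ∩ FD · AG = 1100/9]
4. F_y = -32/3  [2·signedArea(FGD) = 200/3 ∩ FD · AG = 1100/9]
   → F = (1, -32/3)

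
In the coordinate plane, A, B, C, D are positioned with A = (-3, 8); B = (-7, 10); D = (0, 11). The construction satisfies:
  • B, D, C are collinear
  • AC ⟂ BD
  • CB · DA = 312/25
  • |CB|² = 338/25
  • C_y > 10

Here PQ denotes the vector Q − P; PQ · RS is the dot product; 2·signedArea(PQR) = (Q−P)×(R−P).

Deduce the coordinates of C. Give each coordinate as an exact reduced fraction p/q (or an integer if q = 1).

C = (-84/25, 263/25)

1. C_x = -84/25  [B, D, C are collinear ∩ AC ⟂ BD]
2. C_y = 263/25  [B, D, C are collinear ∩ AC ⟂ BD]
   → C = (-84/25, 263/25)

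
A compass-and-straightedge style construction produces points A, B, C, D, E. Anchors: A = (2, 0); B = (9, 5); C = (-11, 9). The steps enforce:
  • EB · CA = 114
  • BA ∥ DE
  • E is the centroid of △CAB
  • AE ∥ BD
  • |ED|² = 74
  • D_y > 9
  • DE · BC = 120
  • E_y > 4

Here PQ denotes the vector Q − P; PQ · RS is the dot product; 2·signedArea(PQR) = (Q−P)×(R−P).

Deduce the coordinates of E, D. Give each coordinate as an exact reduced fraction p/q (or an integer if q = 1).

D = (7, 29/3)
E = (0, 14/3)

1. E_x = 0  [E is the centroid of △CAB]
2. E_y = 14/3  [E is the centroid of △CAB]
   → E = (0, 14/3)
3. D_x = 7  [BA ∥ DE ∩ AE ∥ BD]
4. D_y = 29/3  [BA ∥ DE ∩ AE ∥ BD]
   → D = (7, 29/3)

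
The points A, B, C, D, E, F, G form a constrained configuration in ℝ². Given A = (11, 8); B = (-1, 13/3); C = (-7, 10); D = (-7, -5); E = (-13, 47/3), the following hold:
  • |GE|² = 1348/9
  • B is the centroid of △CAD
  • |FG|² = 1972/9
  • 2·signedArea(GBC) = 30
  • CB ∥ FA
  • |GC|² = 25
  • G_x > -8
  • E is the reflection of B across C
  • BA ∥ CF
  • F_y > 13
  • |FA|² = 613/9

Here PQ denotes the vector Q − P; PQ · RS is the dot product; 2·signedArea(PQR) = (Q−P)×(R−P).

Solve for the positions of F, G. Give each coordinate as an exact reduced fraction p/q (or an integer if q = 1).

F = (5, 41/3)
G = (-7, 5)

1. F_x = 5  [CB ∥ FA ∩ BA ∥ CF]
2. F_y = 41/3  [CB ∥ FA ∩ BA ∥ CF]
   → F = (5, 41/3)
3. G_x = -7  [line -17/3·x + -6·y + -29/3 = 0 ∩ |GC|² = 25]
4. G_y = 5  [line -17/3·x + -6·y + -29/3 = 0 ∩ |GC|² = 25]
   → G = (-7, 5)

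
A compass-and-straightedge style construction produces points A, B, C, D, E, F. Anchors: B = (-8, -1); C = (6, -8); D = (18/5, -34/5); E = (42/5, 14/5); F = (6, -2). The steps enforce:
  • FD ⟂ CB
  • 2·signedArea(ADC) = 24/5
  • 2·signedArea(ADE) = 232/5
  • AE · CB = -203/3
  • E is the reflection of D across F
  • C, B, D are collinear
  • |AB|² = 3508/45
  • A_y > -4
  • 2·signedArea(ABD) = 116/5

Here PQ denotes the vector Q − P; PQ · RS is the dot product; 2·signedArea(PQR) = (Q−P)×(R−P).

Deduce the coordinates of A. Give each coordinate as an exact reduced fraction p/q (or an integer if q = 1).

1. A_x = 8/15  [2·signedArea(ABD) = 116/5 ∩ 2·signedArea(ADE) = 232/5]
2. A_y = -49/15  [2·signedArea(ABD) = 116/5 ∩ 2·signedArea(ADE) = 232/5]
   → A = (8/15, -49/15)

A = (8/15, -49/15)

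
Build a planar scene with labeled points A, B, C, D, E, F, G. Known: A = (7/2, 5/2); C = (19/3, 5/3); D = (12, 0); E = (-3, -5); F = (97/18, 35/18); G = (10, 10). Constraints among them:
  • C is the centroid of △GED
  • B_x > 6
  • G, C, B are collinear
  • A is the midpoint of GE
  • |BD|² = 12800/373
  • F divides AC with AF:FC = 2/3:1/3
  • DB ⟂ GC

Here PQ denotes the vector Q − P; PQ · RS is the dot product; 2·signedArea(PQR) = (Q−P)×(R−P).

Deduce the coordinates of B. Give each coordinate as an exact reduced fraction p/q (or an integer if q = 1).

B = (2476/373, 880/373)

1. B_x = 2476/373  [G, C, B are collinear ∩ DB ⟂ GC]
2. B_y = 880/373  [G, C, B are collinear ∩ DB ⟂ GC]
   → B = (2476/373, 880/373)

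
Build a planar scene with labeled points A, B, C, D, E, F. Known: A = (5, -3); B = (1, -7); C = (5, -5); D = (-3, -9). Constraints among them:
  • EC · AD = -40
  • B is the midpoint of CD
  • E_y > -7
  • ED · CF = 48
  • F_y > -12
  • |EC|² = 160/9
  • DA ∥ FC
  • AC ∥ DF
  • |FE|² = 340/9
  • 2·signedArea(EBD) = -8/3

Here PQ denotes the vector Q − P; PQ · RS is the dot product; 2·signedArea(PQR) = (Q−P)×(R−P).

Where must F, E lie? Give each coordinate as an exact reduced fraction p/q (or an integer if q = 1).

1. F_x = -3  [DA ∥ FC ∩ AC ∥ DF]
2. F_y = -11  [DA ∥ FC ∩ AC ∥ DF]
   → F = (-3, -11)
3. E_x = 1  [ED · CF = 48 ∩ 2·signedArea(EBD) = -8/3]
4. E_y = -19/3  [ED · CF = 48 ∩ 2·signedArea(EBD) = -8/3]
   → E = (1, -19/3)

E = (1, -19/3)
F = (-3, -11)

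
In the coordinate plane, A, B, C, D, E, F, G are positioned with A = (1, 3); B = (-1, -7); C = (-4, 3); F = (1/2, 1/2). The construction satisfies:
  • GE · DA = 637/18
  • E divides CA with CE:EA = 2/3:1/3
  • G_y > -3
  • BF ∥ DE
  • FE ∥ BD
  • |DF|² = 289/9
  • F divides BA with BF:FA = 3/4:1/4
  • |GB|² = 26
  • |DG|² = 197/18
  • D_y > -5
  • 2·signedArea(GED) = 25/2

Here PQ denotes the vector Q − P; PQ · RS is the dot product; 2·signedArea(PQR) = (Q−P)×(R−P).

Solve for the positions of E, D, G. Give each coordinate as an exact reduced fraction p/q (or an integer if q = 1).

D = (-13/6, -9/2)
E = (-2/3, 3)
G = (0, -2)

1. E_x = -2/3  [E divides CA with CE:EA = 2/3:1/3]
2. E_y = 3  [E divides CA with CE:EA = 2/3:1/3]
   → E = (-2/3, 3)
3. D_x = -13/6  [BF ∥ DE ∩ FE ∥ BD]
4. D_y = -9/2  [BF ∥ DE ∩ FE ∥ BD]
   → D = (-13/6, -9/2)
5. G_x = 0  [2·signedArea(GED) = 25/2 ∩ GE · DA = 637/18]
6. G_y = -2  [2·signedArea(GED) = 25/2 ∩ GE · DA = 637/18]
   → G = (0, -2)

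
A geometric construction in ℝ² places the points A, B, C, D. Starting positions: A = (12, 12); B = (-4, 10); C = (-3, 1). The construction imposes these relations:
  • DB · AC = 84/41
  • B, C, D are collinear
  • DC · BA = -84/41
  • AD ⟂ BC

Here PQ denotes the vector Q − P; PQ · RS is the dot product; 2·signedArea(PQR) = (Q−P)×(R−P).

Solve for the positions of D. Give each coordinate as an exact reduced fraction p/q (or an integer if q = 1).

1. D_x = -165/41  [B, C, D are collinear ∩ AD ⟂ BC]
2. D_y = 419/41  [B, C, D are collinear ∩ AD ⟂ BC]
   → D = (-165/41, 419/41)

D = (-165/41, 419/41)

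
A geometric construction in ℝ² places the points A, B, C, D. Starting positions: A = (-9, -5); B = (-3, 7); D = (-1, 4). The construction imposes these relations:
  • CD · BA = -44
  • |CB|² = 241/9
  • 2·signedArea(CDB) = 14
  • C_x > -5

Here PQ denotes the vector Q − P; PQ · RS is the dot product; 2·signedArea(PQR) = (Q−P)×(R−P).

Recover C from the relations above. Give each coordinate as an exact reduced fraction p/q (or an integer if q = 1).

1. C_x = -13/3  [CD · BA = -44 ∩ 2·signedArea(CDB) = 14]
2. C_y = 2  [CD · BA = -44 ∩ 2·signedArea(CDB) = 14]
   → C = (-13/3, 2)

C = (-13/3, 2)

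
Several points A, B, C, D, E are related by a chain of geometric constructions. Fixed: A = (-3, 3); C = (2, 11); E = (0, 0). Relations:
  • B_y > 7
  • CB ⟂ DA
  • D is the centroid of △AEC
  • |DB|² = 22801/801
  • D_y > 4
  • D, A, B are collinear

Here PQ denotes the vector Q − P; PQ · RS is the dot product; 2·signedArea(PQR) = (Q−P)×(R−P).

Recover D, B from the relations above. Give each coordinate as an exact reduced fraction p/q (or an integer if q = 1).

1. D_x = -1/3  [D is the centroid of △AEC]
2. D_y = 14/3  [D is the centroid of △AEC]
   → D = (-1/3, 14/3)
3. B_x = 373/89  [D, A, B are collinear ∩ CB ⟂ DA]
4. B_y = 667/89  [D, A, B are collinear ∩ CB ⟂ DA]
   → B = (373/89, 667/89)

B = (373/89, 667/89)
D = (-1/3, 14/3)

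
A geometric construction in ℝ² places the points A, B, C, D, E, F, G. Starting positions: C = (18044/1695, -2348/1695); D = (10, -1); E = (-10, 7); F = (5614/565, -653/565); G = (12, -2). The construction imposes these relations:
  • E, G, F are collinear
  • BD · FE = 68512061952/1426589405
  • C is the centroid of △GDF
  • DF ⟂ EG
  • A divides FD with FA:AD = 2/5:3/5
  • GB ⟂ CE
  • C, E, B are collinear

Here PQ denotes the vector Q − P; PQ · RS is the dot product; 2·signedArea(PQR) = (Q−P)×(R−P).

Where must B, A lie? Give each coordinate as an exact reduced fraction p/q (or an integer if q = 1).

1. B_x = 30356096/2524937  [C, E, B are collinear ∩ GB ⟂ CE]
2. B_y = -4909898/2524937  [C, E, B are collinear ∩ GB ⟂ CE]
   → B = (30356096/2524937, -4909898/2524937)
3. A_x = 28142/2825  [A divides FD with FA:AD = 2/5:3/5]
4. A_y = -3089/2825  [A divides FD with FA:AD = 2/5:3/5]
   → A = (28142/2825, -3089/2825)

A = (28142/2825, -3089/2825)
B = (30356096/2524937, -4909898/2524937)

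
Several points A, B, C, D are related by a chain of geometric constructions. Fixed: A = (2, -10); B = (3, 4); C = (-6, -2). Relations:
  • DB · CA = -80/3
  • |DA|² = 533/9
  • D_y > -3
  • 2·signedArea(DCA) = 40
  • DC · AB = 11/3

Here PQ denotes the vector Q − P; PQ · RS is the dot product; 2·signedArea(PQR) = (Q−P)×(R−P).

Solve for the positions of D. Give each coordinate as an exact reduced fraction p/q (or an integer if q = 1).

D = (-1/3, -8/3)

1. D_x = -1/3  [DC · AB = 11/3 ∩ 2·signedArea(DCA) = 40]
2. D_y = -8/3  [DC · AB = 11/3 ∩ 2·signedArea(DCA) = 40]
   → D = (-1/3, -8/3)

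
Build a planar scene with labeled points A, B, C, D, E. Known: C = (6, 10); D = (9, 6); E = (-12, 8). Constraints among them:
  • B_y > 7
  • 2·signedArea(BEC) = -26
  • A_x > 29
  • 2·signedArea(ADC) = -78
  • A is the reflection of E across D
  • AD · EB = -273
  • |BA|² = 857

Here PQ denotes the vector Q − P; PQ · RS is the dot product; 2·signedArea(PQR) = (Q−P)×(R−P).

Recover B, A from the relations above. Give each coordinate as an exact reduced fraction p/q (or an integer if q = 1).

1. A_x = 30  [A is the reflection of E across D]
2. A_y = 4  [A is the reflection of E across D]
   → A = (30, 4)
3. B_x = 1  [2·signedArea(BEC) = -26 ∩ AD · EB = -273]
4. B_y = 8  [2·signedArea(BEC) = -26 ∩ AD · EB = -273]
   → B = (1, 8)

A = (30, 4)
B = (1, 8)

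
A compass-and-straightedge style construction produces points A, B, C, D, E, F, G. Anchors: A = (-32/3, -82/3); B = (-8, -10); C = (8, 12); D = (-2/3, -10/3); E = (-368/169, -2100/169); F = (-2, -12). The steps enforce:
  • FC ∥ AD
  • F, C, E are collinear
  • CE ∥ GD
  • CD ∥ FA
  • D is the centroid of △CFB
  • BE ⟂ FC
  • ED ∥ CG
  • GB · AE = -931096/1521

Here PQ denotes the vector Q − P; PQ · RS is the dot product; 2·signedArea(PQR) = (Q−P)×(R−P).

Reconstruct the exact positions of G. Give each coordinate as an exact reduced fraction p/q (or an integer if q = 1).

1. G_x = 4822/507  [CE ∥ GD ∩ ED ∥ CG]
2. G_y = 10694/507  [CE ∥ GD ∩ ED ∥ CG]
   → G = (4822/507, 10694/507)

G = (4822/507, 10694/507)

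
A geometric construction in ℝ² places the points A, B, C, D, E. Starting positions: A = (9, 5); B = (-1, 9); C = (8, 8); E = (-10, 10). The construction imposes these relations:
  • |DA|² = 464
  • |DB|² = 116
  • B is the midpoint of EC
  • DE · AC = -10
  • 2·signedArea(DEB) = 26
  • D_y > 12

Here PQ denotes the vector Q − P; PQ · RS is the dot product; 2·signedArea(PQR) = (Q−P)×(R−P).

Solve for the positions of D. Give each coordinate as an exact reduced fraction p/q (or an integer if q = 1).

D = (-11, 13)

1. D_x = -11  [DE · AC = -10 ∩ 2·signedArea(DEB) = 26]
2. D_y = 13  [DE · AC = -10 ∩ 2·signedArea(DEB) = 26]
   → D = (-11, 13)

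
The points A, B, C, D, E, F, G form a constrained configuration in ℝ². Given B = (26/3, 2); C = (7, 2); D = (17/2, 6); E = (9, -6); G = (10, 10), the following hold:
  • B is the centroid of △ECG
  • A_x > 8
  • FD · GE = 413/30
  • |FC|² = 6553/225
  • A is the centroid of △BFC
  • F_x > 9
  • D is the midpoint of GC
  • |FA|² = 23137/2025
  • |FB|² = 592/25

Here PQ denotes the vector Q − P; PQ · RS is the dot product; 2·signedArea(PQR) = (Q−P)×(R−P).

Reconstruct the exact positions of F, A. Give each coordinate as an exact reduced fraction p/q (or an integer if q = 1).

A = (377/45, 18/5)
F = (142/15, 34/5)

1. F_x = 142/15  [line 1·x + 16·y + -1774/15 = 0 ∩ |FC|² = 6553/225]
2. F_y = 34/5  [line 1·x + 16·y + -1774/15 = 0 ∩ |FC|² = 6553/225]
   → F = (142/15, 34/5)
3. A_x = 377/45  [A is the centroid of △BFC]
4. A_y = 18/5  [A is the centroid of △BFC]
   → A = (377/45, 18/5)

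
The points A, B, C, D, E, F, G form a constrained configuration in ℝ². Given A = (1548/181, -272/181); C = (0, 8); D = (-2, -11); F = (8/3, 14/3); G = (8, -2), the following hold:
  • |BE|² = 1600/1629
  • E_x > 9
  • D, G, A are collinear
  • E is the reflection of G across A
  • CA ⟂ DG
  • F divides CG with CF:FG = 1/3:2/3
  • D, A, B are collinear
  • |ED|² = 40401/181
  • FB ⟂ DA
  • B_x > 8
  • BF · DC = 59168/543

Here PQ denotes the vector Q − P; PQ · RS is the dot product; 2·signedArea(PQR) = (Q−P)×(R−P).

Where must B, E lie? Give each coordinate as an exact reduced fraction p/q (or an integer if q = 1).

B = (4544/543, -302/181)
E = (1648/181, -182/181)

1. B_x = 4544/543  [D, A, B are collinear ∩ FB ⟂ DA]
2. B_y = -302/181  [D, A, B are collinear ∩ FB ⟂ DA]
   → B = (4544/543, -302/181)
3. E_x = 1648/181  [E is the reflection of G across A]
4. E_y = -182/181  [E is the reflection of G across A]
   → E = (1648/181, -182/181)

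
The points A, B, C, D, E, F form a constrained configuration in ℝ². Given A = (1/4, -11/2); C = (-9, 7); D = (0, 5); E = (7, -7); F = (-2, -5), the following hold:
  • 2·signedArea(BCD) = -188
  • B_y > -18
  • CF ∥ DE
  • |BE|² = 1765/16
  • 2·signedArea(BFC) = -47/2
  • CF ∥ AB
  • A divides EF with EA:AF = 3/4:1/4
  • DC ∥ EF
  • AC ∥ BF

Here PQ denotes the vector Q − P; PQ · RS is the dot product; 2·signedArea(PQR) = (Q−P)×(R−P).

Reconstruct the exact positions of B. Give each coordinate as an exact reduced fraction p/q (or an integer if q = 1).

B = (29/4, -35/2)

1. B_x = 29/4  [AC ∥ BF ∩ CF ∥ AB]
2. B_y = -35/2  [AC ∥ BF ∩ CF ∥ AB]
   → B = (29/4, -35/2)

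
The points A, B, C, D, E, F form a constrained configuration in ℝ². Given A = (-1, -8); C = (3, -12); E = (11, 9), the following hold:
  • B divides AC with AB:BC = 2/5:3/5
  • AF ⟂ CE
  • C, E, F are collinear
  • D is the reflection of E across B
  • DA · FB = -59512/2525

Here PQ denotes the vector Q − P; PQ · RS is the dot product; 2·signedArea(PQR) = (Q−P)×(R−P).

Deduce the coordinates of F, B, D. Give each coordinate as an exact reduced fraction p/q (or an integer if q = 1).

B = (3/5, -48/5)
D = (-49/5, -141/5)
F = (1931/505, -4968/505)

1. F_x = 1931/505  [C, E, F are collinear ∩ AF ⟂ CE]
2. F_y = -4968/505  [C, E, F are collinear ∩ AF ⟂ CE]
   → F = (1931/505, -4968/505)
3. B_x = 3/5  [B divides AC with AB:BC = 2/5:3/5]
4. B_y = -48/5  [B divides AC with AB:BC = 2/5:3/5]
   → B = (3/5, -48/5)
5. D_x = -49/5  [D is the reflection of E across B]
6. D_y = -141/5  [D is the reflection of E across B]
   → D = (-49/5, -141/5)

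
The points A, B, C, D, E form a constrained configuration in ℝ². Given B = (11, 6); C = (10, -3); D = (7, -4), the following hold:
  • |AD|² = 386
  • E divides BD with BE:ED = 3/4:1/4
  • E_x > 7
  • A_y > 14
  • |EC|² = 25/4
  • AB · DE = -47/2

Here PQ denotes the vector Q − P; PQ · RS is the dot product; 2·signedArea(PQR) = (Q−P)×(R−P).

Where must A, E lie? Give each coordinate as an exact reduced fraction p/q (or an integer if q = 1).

1. E_x = 8  [E divides BD with BE:ED = 3/4:1/4]
2. E_y = -3/2  [E divides BD with BE:ED = 3/4:1/4]
   → E = (8, -3/2)
3. A_x = 12  [line -1·x + -5/2·y + 99/2 = 0 ∩ |AD|² = 386]
4. A_y = 15  [line -1·x + -5/2·y + 99/2 = 0 ∩ |AD|² = 386]
   → A = (12, 15)

A = (12, 15)
E = (8, -3/2)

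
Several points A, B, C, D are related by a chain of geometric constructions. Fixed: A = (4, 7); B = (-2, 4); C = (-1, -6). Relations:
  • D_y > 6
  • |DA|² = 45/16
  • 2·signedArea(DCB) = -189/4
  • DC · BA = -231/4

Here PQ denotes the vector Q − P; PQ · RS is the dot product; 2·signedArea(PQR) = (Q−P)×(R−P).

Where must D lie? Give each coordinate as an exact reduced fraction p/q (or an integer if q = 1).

D = (5/2, 25/4)

1. D_x = 5/2  [2·signedArea(DCB) = -189/4 ∩ DC · BA = -231/4]
2. D_y = 25/4  [2·signedArea(DCB) = -189/4 ∩ DC · BA = -231/4]
   → D = (5/2, 25/4)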